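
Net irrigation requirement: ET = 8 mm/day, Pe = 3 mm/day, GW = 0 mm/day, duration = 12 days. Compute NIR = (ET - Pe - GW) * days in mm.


Daily deficit = ET - Pe - GW = 8 - 3 - 0 = 5 mm/day
NIR = 5 * 12 = 60 mm

60.0000 mm


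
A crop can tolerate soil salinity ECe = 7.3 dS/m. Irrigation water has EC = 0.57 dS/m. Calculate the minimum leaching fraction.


LR = ECiw / (5*ECe - ECiw)
LR = 0.57 / (5*7.3 - 0.57)
LR = 0.57 / 35.9300

0.0159


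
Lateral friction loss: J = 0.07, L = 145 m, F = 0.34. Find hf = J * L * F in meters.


hf = J * L * F = 0.07 * 145 * 0.34 = 3.4510 m

3.4510 m


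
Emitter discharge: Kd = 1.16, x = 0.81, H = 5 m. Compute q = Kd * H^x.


q = Kd * H^x = 1.16 * 5^0.81 = 1.16 * 3.682695

4.2719 L/h


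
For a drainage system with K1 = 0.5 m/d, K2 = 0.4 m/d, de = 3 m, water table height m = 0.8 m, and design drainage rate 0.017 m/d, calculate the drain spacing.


S^2 = 8*K2*de*m/q + 4*K1*m^2/q
S^2 = 8*0.4*3*0.8/0.017 + 4*0.5*0.8^2/0.017
S = sqrt(527.0588)

22.9578 m


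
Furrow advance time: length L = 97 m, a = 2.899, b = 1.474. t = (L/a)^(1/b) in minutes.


t = (L/a)^(1/b)
t = (97/2.899)^(1/1.474)
t = 33.459814^(1/1.474)

10.8212 min


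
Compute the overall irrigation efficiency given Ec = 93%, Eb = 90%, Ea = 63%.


Ec = 0.93, Eb = 0.9, Ea = 0.63
E = 0.93 * 0.9 * 0.63 * 100 = 52.7310%

52.7310 %


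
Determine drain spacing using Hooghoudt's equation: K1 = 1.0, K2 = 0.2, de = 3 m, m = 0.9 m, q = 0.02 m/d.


S^2 = 8*K2*de*m/q + 4*K1*m^2/q
S^2 = 8*0.2*3*0.9/0.02 + 4*1.0*0.9^2/0.02
S = sqrt(378.0000)

19.4422 m


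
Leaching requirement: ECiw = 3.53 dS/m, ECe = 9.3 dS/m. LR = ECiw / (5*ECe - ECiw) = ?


LR = ECiw / (5*ECe - ECiw)
LR = 3.53 / (5*9.3 - 3.53)
LR = 3.53 / 42.9700

0.0822


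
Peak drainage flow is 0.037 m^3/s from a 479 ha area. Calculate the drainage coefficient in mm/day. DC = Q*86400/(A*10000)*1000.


DC = Q * 86400 / (A * 10000) * 1000
DC = 0.037 * 86400 / (479 * 10000) * 1000
DC = 3196800.0000 / 4790000

0.6674 mm/day


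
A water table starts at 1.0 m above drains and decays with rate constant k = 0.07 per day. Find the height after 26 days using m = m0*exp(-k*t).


m = m0 * exp(-k*t)
m = 1.0 * exp(-0.07 * 26)
m = 1.0 * exp(-1.8200)

0.1620 m


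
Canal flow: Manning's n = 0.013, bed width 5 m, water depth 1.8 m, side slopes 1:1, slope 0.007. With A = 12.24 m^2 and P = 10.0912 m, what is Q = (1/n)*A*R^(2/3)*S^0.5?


R = A/P = 12.24/10.0912 = 1.212938
Q = (1/0.013) * 12.24 * 1.212938^(2/3) * 0.007^0.5

89.5941 m^3/s


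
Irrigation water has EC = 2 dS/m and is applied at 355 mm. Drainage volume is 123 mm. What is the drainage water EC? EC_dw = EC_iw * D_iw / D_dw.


EC_dw = EC_iw * D_iw / D_dw
EC_dw = 2 * 355 / 123
EC_dw = 710 / 123

5.7724 dS/m


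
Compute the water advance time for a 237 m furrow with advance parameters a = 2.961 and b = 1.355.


t = (L/a)^(1/b)
t = (237/2.961)^(1/1.355)
t = 80.040527^(1/1.355)

25.3897 min


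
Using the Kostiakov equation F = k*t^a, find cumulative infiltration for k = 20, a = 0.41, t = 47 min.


F = k * t^a = 20 * 47^0.41
F = 20 * 4.847972

96.9594 mm


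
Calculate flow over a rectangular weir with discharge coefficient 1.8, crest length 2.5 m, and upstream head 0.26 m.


Q = C * L * H^(3/2) = 1.8 * 2.5 * 0.26^1.5 = 1.8 * 2.5 * 0.132575

0.5966 m^3/s


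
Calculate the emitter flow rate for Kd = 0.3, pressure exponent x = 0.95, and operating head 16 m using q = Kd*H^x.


q = Kd * H^x = 0.3 * 16^0.95 = 0.3 * 13.928809

4.1786 L/h


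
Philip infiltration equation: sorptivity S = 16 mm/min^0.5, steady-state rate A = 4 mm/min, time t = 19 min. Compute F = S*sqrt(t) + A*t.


F = S*sqrt(t) + A*t
F = 16*sqrt(19) + 4*19
F = 16*4.358899 + 76

145.7424 mm


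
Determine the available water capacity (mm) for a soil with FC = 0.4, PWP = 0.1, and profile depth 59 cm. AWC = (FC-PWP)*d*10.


AWC = (FC - PWP) * d * 10
AWC = (0.4 - 0.1) * 59 * 10
AWC = 0.3000 * 59 * 10

177.0000 mm


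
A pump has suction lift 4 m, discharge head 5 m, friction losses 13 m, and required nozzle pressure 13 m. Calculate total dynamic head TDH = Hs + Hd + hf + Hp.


TDH = Hs + Hd + hf + Hp = 4 + 5 + 13 + 13 = 35

35 m


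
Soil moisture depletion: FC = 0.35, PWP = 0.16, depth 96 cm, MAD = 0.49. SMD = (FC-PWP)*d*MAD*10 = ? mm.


SMD = (FC - PWP) * d * MAD * 10
SMD = (0.35 - 0.16) * 96 * 0.49 * 10
SMD = 0.1900 * 96 * 0.49 * 10

89.3760 mm


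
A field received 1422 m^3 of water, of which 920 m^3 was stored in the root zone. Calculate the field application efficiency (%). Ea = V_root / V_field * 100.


Ea = V_root / V_field * 100 = 920 / 1422 * 100 = 64.6976%

64.6976 %


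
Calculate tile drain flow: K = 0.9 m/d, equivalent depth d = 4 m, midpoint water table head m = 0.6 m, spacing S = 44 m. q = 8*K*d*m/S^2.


q = 8*K*d*m/S^2
q = 8*0.9*4*0.6/44^2
q = 17.2800 / 1936

0.0089 m/d


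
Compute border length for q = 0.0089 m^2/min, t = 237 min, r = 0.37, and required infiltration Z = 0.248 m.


L = q*t/((1+r)*Z)
L = 0.0089*237/((1+0.37)*0.248)
L = 2.1093/0.33976

6.2082 m


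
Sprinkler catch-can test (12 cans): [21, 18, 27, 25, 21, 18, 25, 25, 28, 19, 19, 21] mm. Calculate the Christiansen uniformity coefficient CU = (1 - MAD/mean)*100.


mean = 22.250000 mm
MAD = 3.125000 mm
CU = (1 - 3.125000/22.250000)*100

85.9551 %


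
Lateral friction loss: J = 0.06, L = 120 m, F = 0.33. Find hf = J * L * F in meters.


hf = J * L * F = 0.06 * 120 * 0.33 = 2.3760 m

2.3760 m


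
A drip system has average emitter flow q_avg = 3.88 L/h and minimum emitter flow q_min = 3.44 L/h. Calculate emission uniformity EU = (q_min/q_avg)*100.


EU = (q_min/q_avg)*100 = (3.44/3.88)*100 = 88.6598%

88.6598 %


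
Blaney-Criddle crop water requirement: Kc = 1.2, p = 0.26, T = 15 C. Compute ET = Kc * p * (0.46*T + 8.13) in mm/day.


ET = Kc * p * (0.46*T + 8.13)
ET = 1.2 * 0.26 * (0.46*15 + 8.13)
ET = 1.2 * 0.26 * 15.0300

4.6894 mm/day


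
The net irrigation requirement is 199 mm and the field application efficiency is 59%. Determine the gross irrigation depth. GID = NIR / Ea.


Ea = 59% = 0.59
GID = NIR / Ea = 199 / 0.59 = 337.2881 mm

337.2881 mm


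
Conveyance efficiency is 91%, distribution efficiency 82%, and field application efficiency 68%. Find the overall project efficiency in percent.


Ec = 0.91, Eb = 0.82, Ea = 0.68
E = 0.91 * 0.82 * 0.68 * 100 = 50.7416%

50.7416 %


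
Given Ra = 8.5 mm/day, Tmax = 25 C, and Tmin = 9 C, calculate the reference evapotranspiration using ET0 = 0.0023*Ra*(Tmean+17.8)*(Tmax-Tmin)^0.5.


Tmean = (Tmax + Tmin)/2 = (25 + 9)/2 = 17.0
ET0 = 0.0023 * 8.5 * (17.0 + 17.8) * sqrt(25 - 9)
ET0 = 0.0023 * 8.5 * 34.8 * 4.000000

2.7214 mm/day


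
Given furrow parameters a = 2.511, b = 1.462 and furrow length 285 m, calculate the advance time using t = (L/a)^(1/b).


t = (L/a)^(1/b)
t = (285/2.511)^(1/1.462)
t = 113.500597^(1/1.462)

25.4453 min


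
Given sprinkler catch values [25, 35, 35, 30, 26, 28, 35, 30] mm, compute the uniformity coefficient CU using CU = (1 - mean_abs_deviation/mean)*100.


mean = 30.500000 mm
MAD = 3.375000 mm
CU = (1 - 3.375000/30.500000)*100

88.9344 %


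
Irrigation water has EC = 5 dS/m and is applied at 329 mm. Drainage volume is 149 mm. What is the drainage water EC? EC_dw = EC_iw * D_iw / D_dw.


EC_dw = EC_iw * D_iw / D_dw
EC_dw = 5 * 329 / 149
EC_dw = 1645 / 149

11.0403 dS/m


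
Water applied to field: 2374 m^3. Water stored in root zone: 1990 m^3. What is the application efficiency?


Ea = V_root / V_field * 100 = 1990 / 2374 * 100 = 83.8248%

83.8248 %


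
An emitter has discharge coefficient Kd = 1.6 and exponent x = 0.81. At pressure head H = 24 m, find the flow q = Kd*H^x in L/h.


q = Kd * H^x = 1.6 * 24^0.81 = 1.6 * 13.121126

20.9938 L/h


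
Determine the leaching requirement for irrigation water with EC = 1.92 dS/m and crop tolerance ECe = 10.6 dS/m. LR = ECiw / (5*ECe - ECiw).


LR = ECiw / (5*ECe - ECiw)
LR = 1.92 / (5*10.6 - 1.92)
LR = 1.92 / 51.0800

0.0376


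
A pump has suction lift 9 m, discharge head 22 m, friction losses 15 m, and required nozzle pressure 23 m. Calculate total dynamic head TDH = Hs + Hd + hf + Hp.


TDH = Hs + Hd + hf + Hp = 9 + 22 + 15 + 23 = 69

69 m


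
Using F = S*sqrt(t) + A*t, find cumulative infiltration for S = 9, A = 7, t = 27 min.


F = S*sqrt(t) + A*t
F = 9*sqrt(27) + 7*27
F = 9*5.196152 + 189

235.7654 mm


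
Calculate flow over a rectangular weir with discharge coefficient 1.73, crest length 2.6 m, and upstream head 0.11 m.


Q = C * L * H^(3/2) = 1.73 * 2.6 * 0.11^1.5 = 1.73 * 2.6 * 0.036483

0.1641 m^3/s


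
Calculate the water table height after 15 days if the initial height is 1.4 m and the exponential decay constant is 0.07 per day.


m = m0 * exp(-k*t)
m = 1.4 * exp(-0.07 * 15)
m = 1.4 * exp(-1.0500)

0.4899 m


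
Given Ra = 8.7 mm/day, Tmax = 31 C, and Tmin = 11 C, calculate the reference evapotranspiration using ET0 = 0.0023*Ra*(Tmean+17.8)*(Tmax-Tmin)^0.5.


Tmean = (Tmax + Tmin)/2 = (31 + 11)/2 = 21.0
ET0 = 0.0023 * 8.7 * (21.0 + 17.8) * sqrt(31 - 11)
ET0 = 0.0023 * 8.7 * 38.8 * 4.472136

3.4721 mm/day


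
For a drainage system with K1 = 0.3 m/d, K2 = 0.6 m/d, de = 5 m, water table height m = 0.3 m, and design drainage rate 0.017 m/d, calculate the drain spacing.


S^2 = 8*K2*de*m/q + 4*K1*m^2/q
S^2 = 8*0.6*5*0.3/0.017 + 4*0.3*0.3^2/0.017
S = sqrt(429.8824)

20.7336 m


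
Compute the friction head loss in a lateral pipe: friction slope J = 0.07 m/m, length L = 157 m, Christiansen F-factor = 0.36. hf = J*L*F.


hf = J * L * F = 0.07 * 157 * 0.36 = 3.9564 m

3.9564 m


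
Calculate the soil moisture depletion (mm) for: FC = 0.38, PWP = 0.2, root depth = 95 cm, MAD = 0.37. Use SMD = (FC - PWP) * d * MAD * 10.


SMD = (FC - PWP) * d * MAD * 10
SMD = (0.38 - 0.2) * 95 * 0.37 * 10
SMD = 0.1800 * 95 * 0.37 * 10

63.2700 mm


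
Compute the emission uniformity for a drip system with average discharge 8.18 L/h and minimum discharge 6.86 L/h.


EU = (q_min/q_avg)*100 = (6.86/8.18)*100 = 83.8631%

83.8631 %


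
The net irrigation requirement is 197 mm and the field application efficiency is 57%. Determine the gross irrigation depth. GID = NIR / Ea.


Ea = 57% = 0.57
GID = NIR / Ea = 197 / 0.57 = 345.6140 mm

345.6140 mm


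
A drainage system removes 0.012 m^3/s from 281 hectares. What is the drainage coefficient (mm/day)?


DC = Q * 86400 / (A * 10000) * 1000
DC = 0.012 * 86400 / (281 * 10000) * 1000
DC = 1036800.0000 / 2810000

0.3690 mm/day


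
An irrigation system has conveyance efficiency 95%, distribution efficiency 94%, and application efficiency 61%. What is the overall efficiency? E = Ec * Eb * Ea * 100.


Ec = 0.95, Eb = 0.94, Ea = 0.61
E = 0.95 * 0.94 * 0.61 * 100 = 54.4730%

54.4730 %


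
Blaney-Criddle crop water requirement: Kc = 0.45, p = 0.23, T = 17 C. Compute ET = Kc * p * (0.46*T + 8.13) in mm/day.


ET = Kc * p * (0.46*T + 8.13)
ET = 0.45 * 0.23 * (0.46*17 + 8.13)
ET = 0.45 * 0.23 * 15.9500

1.6508 mm/day


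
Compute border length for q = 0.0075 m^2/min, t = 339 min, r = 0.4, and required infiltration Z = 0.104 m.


L = q*t/((1+r)*Z)
L = 0.0075*339/((1+0.4)*0.104)
L = 2.5425/0.1456

17.4622 m


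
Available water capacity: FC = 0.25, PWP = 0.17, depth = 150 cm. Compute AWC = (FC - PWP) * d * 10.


AWC = (FC - PWP) * d * 10
AWC = (0.25 - 0.17) * 150 * 10
AWC = 0.0800 * 150 * 10

120.0000 mm


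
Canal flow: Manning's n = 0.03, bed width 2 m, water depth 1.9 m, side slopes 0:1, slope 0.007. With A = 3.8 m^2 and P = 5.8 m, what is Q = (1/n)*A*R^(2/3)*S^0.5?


R = A/P = 3.8/5.8 = 0.655172
Q = (1/0.03) * 3.8 * 0.655172^(2/3) * 0.007^0.5

7.9943 m^3/s


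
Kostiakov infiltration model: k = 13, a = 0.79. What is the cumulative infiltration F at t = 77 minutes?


F = k * t^a = 13 * 77^0.79
F = 13 * 30.926279

402.0416 mm


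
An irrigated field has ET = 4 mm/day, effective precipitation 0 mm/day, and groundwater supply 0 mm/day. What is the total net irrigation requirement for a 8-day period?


Daily deficit = ET - Pe - GW = 4 - 0 - 0 = 4 mm/day
NIR = 4 * 8 = 32 mm

32.0000 mm


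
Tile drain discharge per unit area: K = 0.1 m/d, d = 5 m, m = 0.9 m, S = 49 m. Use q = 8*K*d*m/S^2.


q = 8*K*d*m/S^2
q = 8*0.1*5*0.9/49^2
q = 3.6000 / 2401

0.0015 m/d


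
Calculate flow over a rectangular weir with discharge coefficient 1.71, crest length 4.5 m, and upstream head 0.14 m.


Q = C * L * H^(3/2) = 1.71 * 4.5 * 0.14^1.5 = 1.71 * 4.5 * 0.052383

0.4031 m^3/s


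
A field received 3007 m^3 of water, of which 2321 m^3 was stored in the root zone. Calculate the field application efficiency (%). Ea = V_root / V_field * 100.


Ea = V_root / V_field * 100 = 2321 / 3007 * 100 = 77.1866%

77.1866 %


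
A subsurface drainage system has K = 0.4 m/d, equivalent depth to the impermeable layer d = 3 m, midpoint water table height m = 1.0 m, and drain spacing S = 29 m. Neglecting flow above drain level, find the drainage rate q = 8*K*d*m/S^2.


q = 8*K*d*m/S^2
q = 8*0.4*3*1.0/29^2
q = 9.6000 / 841

0.0114 m/d


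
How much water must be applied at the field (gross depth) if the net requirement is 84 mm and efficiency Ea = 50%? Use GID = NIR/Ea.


Ea = 50% = 0.5
GID = NIR / Ea = 84 / 0.5 = 168.0000 mm

168.0000 mm


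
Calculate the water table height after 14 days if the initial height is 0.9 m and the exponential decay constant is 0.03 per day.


m = m0 * exp(-k*t)
m = 0.9 * exp(-0.03 * 14)
m = 0.9 * exp(-0.4200)

0.5913 m


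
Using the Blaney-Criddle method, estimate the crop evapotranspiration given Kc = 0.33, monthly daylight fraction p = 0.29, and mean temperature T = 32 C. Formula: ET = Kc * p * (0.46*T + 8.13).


ET = Kc * p * (0.46*T + 8.13)
ET = 0.33 * 0.29 * (0.46*32 + 8.13)
ET = 0.33 * 0.29 * 22.8500

2.1867 mm/day


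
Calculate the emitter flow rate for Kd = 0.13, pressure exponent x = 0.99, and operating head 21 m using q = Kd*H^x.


q = Kd * H^x = 0.13 * 21^0.99 = 0.13 * 20.370285

2.6481 L/h


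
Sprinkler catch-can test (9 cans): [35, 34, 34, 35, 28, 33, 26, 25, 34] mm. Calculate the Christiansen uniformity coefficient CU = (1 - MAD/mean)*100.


mean = 31.555556 mm
MAD = 3.481481 mm
CU = (1 - 3.481481/31.555556)*100

88.9671 %


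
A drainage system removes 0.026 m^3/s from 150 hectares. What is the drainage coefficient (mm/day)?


DC = Q * 86400 / (A * 10000) * 1000
DC = 0.026 * 86400 / (150 * 10000) * 1000
DC = 2246400.0000 / 1500000

1.4976 mm/day


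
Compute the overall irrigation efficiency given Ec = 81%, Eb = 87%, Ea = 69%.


Ec = 0.81, Eb = 0.87, Ea = 0.69
E = 0.81 * 0.87 * 0.69 * 100 = 48.6243%

48.6243 %


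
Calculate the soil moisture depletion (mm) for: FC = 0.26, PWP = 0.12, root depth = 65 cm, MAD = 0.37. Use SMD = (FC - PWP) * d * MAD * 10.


SMD = (FC - PWP) * d * MAD * 10
SMD = (0.26 - 0.12) * 65 * 0.37 * 10
SMD = 0.1400 * 65 * 0.37 * 10

33.6700 mm


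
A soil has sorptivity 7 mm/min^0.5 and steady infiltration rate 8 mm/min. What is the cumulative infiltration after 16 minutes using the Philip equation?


F = S*sqrt(t) + A*t
F = 7*sqrt(16) + 8*16
F = 7*4.000000 + 128

156.0000 mm


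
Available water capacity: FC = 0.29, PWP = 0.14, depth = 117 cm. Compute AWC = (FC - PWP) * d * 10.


AWC = (FC - PWP) * d * 10
AWC = (0.29 - 0.14) * 117 * 10
AWC = 0.1500 * 117 * 10

175.5000 mm


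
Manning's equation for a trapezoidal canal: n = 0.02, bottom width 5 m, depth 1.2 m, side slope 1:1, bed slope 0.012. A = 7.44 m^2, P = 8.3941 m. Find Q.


R = A/P = 7.44/8.3941 = 0.886337
Q = (1/0.02) * 7.44 * 0.886337^(2/3) * 0.012^0.5

37.6010 m^3/s


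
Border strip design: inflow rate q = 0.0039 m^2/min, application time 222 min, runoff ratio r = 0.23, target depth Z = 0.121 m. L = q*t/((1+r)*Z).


L = q*t/((1+r)*Z)
L = 0.0039*222/((1+0.23)*0.121)
L = 0.8658/0.14883

5.8174 m


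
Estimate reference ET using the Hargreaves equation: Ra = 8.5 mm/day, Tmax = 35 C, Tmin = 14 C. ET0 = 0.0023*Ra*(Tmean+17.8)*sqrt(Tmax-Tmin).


Tmean = (Tmax + Tmin)/2 = (35 + 14)/2 = 24.5
ET0 = 0.0023 * 8.5 * (24.5 + 17.8) * sqrt(35 - 14)
ET0 = 0.0023 * 8.5 * 42.3 * 4.582576

3.7896 mm/day


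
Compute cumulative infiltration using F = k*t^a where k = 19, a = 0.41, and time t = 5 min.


F = k * t^a = 19 * 5^0.41
F = 19 * 1.934540

36.7563 mm


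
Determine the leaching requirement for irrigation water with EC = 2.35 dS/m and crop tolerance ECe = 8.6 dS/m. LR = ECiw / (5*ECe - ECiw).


LR = ECiw / (5*ECe - ECiw)
LR = 2.35 / (5*8.6 - 2.35)
LR = 2.35 / 40.6500

0.0578


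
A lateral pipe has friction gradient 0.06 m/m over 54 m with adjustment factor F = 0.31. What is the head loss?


hf = J * L * F = 0.06 * 54 * 0.31 = 1.0044 m

1.0044 m


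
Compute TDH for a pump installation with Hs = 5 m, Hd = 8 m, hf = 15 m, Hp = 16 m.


TDH = Hs + Hd + hf + Hp = 5 + 8 + 15 + 16 = 44

44 m


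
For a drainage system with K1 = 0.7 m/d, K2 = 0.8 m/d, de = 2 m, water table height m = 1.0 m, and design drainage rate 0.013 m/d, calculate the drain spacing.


S^2 = 8*K2*de*m/q + 4*K1*m^2/q
S^2 = 8*0.8*2*1.0/0.013 + 4*0.7*1.0^2/0.013
S = sqrt(1200.0000)

34.6410 m


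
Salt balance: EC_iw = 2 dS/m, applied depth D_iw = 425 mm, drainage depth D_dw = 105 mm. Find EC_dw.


EC_dw = EC_iw * D_iw / D_dw
EC_dw = 2 * 425 / 105
EC_dw = 850 / 105

8.0952 dS/m


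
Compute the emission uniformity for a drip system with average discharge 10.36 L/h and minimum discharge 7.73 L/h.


EU = (q_min/q_avg)*100 = (7.73/10.36)*100 = 74.6139%

74.6139 %


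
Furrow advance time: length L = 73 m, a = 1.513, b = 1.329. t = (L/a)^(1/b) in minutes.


t = (L/a)^(1/b)
t = (73/1.513)^(1/1.329)
t = 48.248513^(1/1.329)

18.4812 min


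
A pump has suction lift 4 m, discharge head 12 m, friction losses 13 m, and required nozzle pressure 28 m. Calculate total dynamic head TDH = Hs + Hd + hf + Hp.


TDH = Hs + Hd + hf + Hp = 4 + 12 + 13 + 28 = 57

57 m


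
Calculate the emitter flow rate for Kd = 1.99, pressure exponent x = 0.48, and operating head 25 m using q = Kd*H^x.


q = Kd * H^x = 1.99 * 25^0.48 = 1.99 * 4.688255

9.3296 L/h


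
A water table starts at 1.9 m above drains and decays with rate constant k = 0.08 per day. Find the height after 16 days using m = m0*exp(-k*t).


m = m0 * exp(-k*t)
m = 1.9 * exp(-0.08 * 16)
m = 1.9 * exp(-1.2800)

0.5283 m


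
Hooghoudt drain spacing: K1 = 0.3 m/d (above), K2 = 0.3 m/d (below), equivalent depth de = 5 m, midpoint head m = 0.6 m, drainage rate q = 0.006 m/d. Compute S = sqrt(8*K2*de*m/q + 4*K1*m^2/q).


S^2 = 8*K2*de*m/q + 4*K1*m^2/q
S^2 = 8*0.3*5*0.6/0.006 + 4*0.3*0.6^2/0.006
S = sqrt(1272.0000)

35.6651 m


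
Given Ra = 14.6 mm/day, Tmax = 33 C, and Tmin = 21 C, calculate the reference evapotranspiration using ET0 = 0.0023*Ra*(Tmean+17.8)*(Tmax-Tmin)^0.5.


Tmean = (Tmax + Tmin)/2 = (33 + 21)/2 = 27.0
ET0 = 0.0023 * 14.6 * (27.0 + 17.8) * sqrt(33 - 21)
ET0 = 0.0023 * 14.6 * 44.8 * 3.464102

5.2113 mm/day


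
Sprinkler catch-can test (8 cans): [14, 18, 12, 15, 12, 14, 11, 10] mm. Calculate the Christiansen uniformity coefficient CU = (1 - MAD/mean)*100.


mean = 13.250000 mm
MAD = 2.000000 mm
CU = (1 - 2.000000/13.250000)*100

84.9057 %


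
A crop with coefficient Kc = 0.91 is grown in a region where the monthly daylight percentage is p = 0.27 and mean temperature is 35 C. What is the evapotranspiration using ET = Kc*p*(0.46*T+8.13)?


ET = Kc * p * (0.46*T + 8.13)
ET = 0.91 * 0.27 * (0.46*35 + 8.13)
ET = 0.91 * 0.27 * 24.2300

5.9533 mm/day


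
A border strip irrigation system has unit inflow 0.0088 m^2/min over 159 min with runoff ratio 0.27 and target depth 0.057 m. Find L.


L = q*t/((1+r)*Z)
L = 0.0088*159/((1+0.27)*0.057)
L = 1.3992/0.07239

19.3286 m


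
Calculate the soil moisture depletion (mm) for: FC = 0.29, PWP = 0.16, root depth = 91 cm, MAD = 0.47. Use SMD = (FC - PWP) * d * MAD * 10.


SMD = (FC - PWP) * d * MAD * 10
SMD = (0.29 - 0.16) * 91 * 0.47 * 10
SMD = 0.1300 * 91 * 0.47 * 10

55.6010 mm


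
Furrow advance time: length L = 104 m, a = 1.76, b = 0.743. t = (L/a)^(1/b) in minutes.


t = (L/a)^(1/b)
t = (104/1.76)^(1/0.743)
t = 59.090909^(1/0.743)

242.2595 min


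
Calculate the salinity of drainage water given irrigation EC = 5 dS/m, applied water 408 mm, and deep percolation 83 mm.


EC_dw = EC_iw * D_iw / D_dw
EC_dw = 5 * 408 / 83
EC_dw = 2040 / 83

24.5783 dS/m


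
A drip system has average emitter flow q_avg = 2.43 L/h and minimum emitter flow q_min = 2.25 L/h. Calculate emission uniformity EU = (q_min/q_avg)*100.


EU = (q_min/q_avg)*100 = (2.25/2.43)*100 = 92.5926%

92.5926 %


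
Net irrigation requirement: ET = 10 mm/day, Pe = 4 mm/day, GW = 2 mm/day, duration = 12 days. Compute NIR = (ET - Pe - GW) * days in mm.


Daily deficit = ET - Pe - GW = 10 - 4 - 2 = 4 mm/day
NIR = 4 * 12 = 48 mm

48.0000 mm


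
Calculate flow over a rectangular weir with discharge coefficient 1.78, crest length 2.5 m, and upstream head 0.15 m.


Q = C * L * H^(3/2) = 1.78 * 2.5 * 0.15^1.5 = 1.78 * 2.5 * 0.058095

0.2585 m^3/s


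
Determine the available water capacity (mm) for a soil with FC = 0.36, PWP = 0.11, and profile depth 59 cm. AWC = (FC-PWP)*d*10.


AWC = (FC - PWP) * d * 10
AWC = (0.36 - 0.11) * 59 * 10
AWC = 0.2500 * 59 * 10

147.5000 mm


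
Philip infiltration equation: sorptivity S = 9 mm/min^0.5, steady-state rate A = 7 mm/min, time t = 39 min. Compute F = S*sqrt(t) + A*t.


F = S*sqrt(t) + A*t
F = 9*sqrt(39) + 7*39
F = 9*6.244998 + 273

329.2050 mm


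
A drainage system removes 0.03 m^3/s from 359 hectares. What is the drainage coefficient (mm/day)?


DC = Q * 86400 / (A * 10000) * 1000
DC = 0.03 * 86400 / (359 * 10000) * 1000
DC = 2592000.0000 / 3590000

0.7220 mm/day


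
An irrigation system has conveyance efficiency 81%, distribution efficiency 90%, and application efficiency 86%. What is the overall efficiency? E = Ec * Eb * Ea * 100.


Ec = 0.81, Eb = 0.9, Ea = 0.86
E = 0.81 * 0.9 * 0.86 * 100 = 62.6940%

62.6940 %


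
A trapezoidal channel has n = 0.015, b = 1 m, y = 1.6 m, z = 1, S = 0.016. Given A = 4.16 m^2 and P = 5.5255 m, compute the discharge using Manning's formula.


R = A/P = 4.16/5.5255 = 0.752873
Q = (1/0.015) * 4.16 * 0.752873^(2/3) * 0.016^0.5

29.0320 m^3/s


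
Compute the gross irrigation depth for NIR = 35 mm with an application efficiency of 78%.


Ea = 78% = 0.78
GID = NIR / Ea = 35 / 0.78 = 44.8718 mm

44.8718 mm


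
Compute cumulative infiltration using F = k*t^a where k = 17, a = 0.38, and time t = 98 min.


F = k * t^a = 17 * 98^0.38
F = 17 * 5.710392

97.0767 mm


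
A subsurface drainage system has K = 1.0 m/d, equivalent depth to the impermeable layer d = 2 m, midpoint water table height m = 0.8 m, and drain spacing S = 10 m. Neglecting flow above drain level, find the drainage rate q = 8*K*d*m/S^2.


q = 8*K*d*m/S^2
q = 8*1.0*2*0.8/10^2
q = 12.8000 / 100

0.1280 m/d


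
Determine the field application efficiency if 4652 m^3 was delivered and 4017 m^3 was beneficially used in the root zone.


Ea = V_root / V_field * 100 = 4017 / 4652 * 100 = 86.3500%

86.3500 %


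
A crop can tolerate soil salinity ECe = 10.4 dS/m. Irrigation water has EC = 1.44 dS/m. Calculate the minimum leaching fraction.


LR = ECiw / (5*ECe - ECiw)
LR = 1.44 / (5*10.4 - 1.44)
LR = 1.44 / 50.5600

0.0285


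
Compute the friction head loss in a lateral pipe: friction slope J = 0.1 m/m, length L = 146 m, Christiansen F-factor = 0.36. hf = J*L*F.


hf = J * L * F = 0.1 * 146 * 0.36 = 5.2560 m

5.2560 m


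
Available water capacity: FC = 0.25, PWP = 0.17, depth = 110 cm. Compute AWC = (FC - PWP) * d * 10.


AWC = (FC - PWP) * d * 10
AWC = (0.25 - 0.17) * 110 * 10
AWC = 0.0800 * 110 * 10

88.0000 mm


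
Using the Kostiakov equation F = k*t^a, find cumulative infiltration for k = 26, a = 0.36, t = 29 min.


F = k * t^a = 26 * 29^0.36
F = 26 * 3.360960

87.3850 mm


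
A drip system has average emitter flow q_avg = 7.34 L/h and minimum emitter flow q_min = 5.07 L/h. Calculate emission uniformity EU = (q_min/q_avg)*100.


EU = (q_min/q_avg)*100 = (5.07/7.34)*100 = 69.0736%

69.0736 %


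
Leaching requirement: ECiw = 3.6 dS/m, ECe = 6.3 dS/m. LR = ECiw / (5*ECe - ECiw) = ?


LR = ECiw / (5*ECe - ECiw)
LR = 3.6 / (5*6.3 - 3.6)
LR = 3.6 / 27.9000

0.1290


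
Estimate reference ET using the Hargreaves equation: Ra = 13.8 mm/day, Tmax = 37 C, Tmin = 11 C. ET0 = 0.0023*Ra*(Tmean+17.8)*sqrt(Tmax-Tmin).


Tmean = (Tmax + Tmin)/2 = (37 + 11)/2 = 24.0
ET0 = 0.0023 * 13.8 * (24.0 + 17.8) * sqrt(37 - 11)
ET0 = 0.0023 * 13.8 * 41.8 * 5.099020

6.7650 mm/day


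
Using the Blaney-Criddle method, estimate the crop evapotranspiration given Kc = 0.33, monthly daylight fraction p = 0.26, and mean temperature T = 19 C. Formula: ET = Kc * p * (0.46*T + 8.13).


ET = Kc * p * (0.46*T + 8.13)
ET = 0.33 * 0.26 * (0.46*19 + 8.13)
ET = 0.33 * 0.26 * 16.8700

1.4474 mm/day


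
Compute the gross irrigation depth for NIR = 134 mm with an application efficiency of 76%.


Ea = 76% = 0.76
GID = NIR / Ea = 134 / 0.76 = 176.3158 mm

176.3158 mm


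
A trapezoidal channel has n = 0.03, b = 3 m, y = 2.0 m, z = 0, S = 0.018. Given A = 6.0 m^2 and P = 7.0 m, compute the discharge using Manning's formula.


R = A/P = 6.0/7.0 = 0.857143
Q = (1/0.03) * 6.0 * 0.857143^(2/3) * 0.018^0.5

24.2122 m^3/s


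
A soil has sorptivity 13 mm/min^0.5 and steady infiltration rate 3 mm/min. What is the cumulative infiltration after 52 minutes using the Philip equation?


F = S*sqrt(t) + A*t
F = 13*sqrt(52) + 3*52
F = 13*7.211103 + 156

249.7443 mm


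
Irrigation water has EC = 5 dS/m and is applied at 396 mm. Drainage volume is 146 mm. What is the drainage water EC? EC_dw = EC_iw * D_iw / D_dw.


EC_dw = EC_iw * D_iw / D_dw
EC_dw = 5 * 396 / 146
EC_dw = 1980 / 146

13.5616 dS/m


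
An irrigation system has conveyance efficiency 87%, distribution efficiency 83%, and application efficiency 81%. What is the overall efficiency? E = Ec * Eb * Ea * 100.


Ec = 0.87, Eb = 0.83, Ea = 0.81
E = 0.87 * 0.83 * 0.81 * 100 = 58.4901%

58.4901 %


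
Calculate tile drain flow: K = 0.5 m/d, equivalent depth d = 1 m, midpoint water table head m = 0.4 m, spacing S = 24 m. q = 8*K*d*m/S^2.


q = 8*K*d*m/S^2
q = 8*0.5*1*0.4/24^2
q = 1.6000 / 576

0.0028 m/d


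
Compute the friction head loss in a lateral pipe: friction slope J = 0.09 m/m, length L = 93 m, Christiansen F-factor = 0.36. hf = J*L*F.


hf = J * L * F = 0.09 * 93 * 0.36 = 3.0132 m

3.0132 m


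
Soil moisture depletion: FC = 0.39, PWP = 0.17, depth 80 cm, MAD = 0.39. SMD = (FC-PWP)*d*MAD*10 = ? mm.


SMD = (FC - PWP) * d * MAD * 10
SMD = (0.39 - 0.17) * 80 * 0.39 * 10
SMD = 0.2200 * 80 * 0.39 * 10

68.6400 mm


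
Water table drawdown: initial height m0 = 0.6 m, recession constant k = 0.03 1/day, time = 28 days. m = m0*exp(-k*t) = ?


m = m0 * exp(-k*t)
m = 0.6 * exp(-0.03 * 28)
m = 0.6 * exp(-0.8400)

0.2590 m


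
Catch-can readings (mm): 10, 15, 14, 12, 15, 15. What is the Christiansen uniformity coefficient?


mean = 13.500000 mm
MAD = 1.666667 mm
CU = (1 - 1.666667/13.500000)*100

87.6543 %


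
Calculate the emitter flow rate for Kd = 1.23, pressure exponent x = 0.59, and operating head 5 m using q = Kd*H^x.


q = Kd * H^x = 1.23 * 5^0.59 = 1.23 * 2.584594

3.1791 L/h


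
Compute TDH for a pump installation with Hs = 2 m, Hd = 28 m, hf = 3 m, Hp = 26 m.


TDH = Hs + Hd + hf + Hp = 2 + 28 + 3 + 26 = 59

59 m


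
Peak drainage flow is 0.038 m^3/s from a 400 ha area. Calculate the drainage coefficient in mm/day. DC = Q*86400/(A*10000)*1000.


DC = Q * 86400 / (A * 10000) * 1000
DC = 0.038 * 86400 / (400 * 10000) * 1000
DC = 3283200.0000 / 4000000

0.8208 mm/day


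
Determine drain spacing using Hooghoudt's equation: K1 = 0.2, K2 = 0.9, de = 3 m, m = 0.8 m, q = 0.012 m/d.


S^2 = 8*K2*de*m/q + 4*K1*m^2/q
S^2 = 8*0.9*3*0.8/0.012 + 4*0.2*0.8^2/0.012
S = sqrt(1482.6667)

38.5054 m


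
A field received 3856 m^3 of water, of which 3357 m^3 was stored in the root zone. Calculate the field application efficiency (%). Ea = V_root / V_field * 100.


Ea = V_root / V_field * 100 = 3357 / 3856 * 100 = 87.0591%

87.0591 %


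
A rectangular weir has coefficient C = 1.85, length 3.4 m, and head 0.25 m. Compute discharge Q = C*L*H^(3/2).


Q = C * L * H^(3/2) = 1.85 * 3.4 * 0.25^1.5 = 1.85 * 3.4 * 0.125000

0.7863 m^3/s


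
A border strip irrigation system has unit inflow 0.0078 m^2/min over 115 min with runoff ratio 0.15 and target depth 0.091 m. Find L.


L = q*t/((1+r)*Z)
L = 0.0078*115/((1+0.15)*0.091)
L = 0.897/0.10465

8.5714 m


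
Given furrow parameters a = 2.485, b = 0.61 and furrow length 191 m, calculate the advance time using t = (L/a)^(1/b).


t = (L/a)^(1/b)
t = (191/2.485)^(1/0.61)
t = 76.861167^(1/0.61)

1234.0220 min


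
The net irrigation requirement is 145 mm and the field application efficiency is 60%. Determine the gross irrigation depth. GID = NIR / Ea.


Ea = 60% = 0.6
GID = NIR / Ea = 145 / 0.6 = 241.6667 mm

241.6667 mm


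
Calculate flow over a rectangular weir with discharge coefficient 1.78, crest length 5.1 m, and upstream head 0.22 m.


Q = C * L * H^(3/2) = 1.78 * 5.1 * 0.22^1.5 = 1.78 * 5.1 * 0.103189

0.9367 m^3/s


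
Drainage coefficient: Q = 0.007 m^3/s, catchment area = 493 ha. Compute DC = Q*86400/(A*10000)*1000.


DC = Q * 86400 / (A * 10000) * 1000
DC = 0.007 * 86400 / (493 * 10000) * 1000
DC = 604800.0000 / 4930000

0.1227 mm/day


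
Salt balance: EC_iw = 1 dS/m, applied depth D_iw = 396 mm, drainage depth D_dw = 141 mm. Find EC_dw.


EC_dw = EC_iw * D_iw / D_dw
EC_dw = 1 * 396 / 141
EC_dw = 396 / 141

2.8085 dS/m


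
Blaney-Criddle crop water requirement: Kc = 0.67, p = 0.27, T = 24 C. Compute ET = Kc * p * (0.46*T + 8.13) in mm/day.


ET = Kc * p * (0.46*T + 8.13)
ET = 0.67 * 0.27 * (0.46*24 + 8.13)
ET = 0.67 * 0.27 * 19.1700

3.4679 mm/day


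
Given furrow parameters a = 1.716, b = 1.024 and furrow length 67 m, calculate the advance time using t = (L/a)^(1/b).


t = (L/a)^(1/b)
t = (67/1.716)^(1/1.024)
t = 39.044289^(1/1.024)

35.8307 min


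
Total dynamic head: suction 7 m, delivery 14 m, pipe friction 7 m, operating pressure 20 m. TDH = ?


TDH = Hs + Hd + hf + Hp = 7 + 14 + 7 + 20 = 48

48 m


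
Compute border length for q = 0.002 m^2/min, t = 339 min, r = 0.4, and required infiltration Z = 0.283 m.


L = q*t/((1+r)*Z)
L = 0.002*339/((1+0.4)*0.283)
L = 0.678/0.3962

1.7113 m


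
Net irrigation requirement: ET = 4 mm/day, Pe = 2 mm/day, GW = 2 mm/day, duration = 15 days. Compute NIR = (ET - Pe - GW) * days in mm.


Daily deficit = ET - Pe - GW = 4 - 2 - 2 = 0 mm/day
NIR = 0 * 15 = 0 mm

0 mm


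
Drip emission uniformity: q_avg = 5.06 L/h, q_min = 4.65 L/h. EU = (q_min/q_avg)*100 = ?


EU = (q_min/q_avg)*100 = (4.65/5.06)*100 = 91.8972%

91.8972 %


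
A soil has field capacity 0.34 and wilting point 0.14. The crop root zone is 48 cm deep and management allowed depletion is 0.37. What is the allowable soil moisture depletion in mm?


SMD = (FC - PWP) * d * MAD * 10
SMD = (0.34 - 0.14) * 48 * 0.37 * 10
SMD = 0.2000 * 48 * 0.37 * 10

35.5200 mm


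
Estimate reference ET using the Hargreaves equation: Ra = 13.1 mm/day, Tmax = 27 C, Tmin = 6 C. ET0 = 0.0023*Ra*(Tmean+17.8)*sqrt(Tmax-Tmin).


Tmean = (Tmax + Tmin)/2 = (27 + 6)/2 = 16.5
ET0 = 0.0023 * 13.1 * (16.5 + 17.8) * sqrt(27 - 6)
ET0 = 0.0023 * 13.1 * 34.3 * 4.582576

4.7359 mm/day


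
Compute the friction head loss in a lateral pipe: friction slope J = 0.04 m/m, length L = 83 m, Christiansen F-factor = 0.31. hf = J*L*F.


hf = J * L * F = 0.04 * 83 * 0.31 = 1.0292 m

1.0292 m


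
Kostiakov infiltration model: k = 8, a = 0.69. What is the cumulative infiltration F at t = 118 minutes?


F = k * t^a = 8 * 118^0.69
F = 8 * 26.890482

215.1239 mm


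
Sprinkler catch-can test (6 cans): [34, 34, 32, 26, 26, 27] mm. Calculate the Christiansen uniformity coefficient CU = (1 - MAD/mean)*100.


mean = 29.833333 mm
MAD = 3.500000 mm
CU = (1 - 3.500000/29.833333)*100

88.2682 %


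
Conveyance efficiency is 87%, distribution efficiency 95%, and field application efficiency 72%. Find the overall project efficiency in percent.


Ec = 0.87, Eb = 0.95, Ea = 0.72
E = 0.87 * 0.95 * 0.72 * 100 = 59.5080%

59.5080 %


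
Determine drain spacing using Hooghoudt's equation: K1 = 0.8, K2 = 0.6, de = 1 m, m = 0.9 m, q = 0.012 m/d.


S^2 = 8*K2*de*m/q + 4*K1*m^2/q
S^2 = 8*0.6*1*0.9/0.012 + 4*0.8*0.9^2/0.012
S = sqrt(576.0000)

24.0000 m


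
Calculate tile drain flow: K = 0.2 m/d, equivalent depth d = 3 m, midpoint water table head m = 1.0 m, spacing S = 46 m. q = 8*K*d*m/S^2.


q = 8*K*d*m/S^2
q = 8*0.2*3*1.0/46^2
q = 4.8000 / 2116

0.0023 m/d


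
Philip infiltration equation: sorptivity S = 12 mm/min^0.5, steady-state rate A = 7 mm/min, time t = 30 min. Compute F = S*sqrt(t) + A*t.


F = S*sqrt(t) + A*t
F = 12*sqrt(30) + 7*30
F = 12*5.477226 + 210

275.7267 mm


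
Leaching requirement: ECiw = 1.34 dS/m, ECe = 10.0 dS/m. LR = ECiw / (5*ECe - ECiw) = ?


LR = ECiw / (5*ECe - ECiw)
LR = 1.34 / (5*10.0 - 1.34)
LR = 1.34 / 48.6600

0.0275


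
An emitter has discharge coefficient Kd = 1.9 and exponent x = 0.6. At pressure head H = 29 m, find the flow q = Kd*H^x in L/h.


q = Kd * H^x = 1.9 * 29^0.6 = 1.9 * 7.541171

14.3282 L/h


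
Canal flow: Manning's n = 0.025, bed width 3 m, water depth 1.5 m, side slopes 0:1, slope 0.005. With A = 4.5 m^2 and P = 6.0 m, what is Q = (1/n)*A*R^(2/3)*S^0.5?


R = A/P = 4.5/6.0 = 0.750000
Q = (1/0.025) * 4.5 * 0.750000^(2/3) * 0.005^0.5

10.5067 m^3/s


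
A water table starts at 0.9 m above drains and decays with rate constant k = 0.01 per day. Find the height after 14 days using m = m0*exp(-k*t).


m = m0 * exp(-k*t)
m = 0.9 * exp(-0.01 * 14)
m = 0.9 * exp(-0.1400)

0.7824 m


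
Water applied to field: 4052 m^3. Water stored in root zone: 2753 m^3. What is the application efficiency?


Ea = V_root / V_field * 100 = 2753 / 4052 * 100 = 67.9418%

67.9418 %


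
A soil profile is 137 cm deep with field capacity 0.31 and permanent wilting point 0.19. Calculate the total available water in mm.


AWC = (FC - PWP) * d * 10
AWC = (0.31 - 0.19) * 137 * 10
AWC = 0.1200 * 137 * 10

164.4000 mm


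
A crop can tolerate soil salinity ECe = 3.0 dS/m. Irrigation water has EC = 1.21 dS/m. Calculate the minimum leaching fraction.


LR = ECiw / (5*ECe - ECiw)
LR = 1.21 / (5*3.0 - 1.21)
LR = 1.21 / 13.7900

0.0877


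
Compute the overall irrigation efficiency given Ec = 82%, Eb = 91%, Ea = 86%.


Ec = 0.82, Eb = 0.91, Ea = 0.86
E = 0.82 * 0.91 * 0.86 * 100 = 64.1732%

64.1732 %


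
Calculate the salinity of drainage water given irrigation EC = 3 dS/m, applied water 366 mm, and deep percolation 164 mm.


EC_dw = EC_iw * D_iw / D_dw
EC_dw = 3 * 366 / 164
EC_dw = 1098 / 164

6.6951 dS/m


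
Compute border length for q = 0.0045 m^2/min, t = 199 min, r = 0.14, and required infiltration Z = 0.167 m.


L = q*t/((1+r)*Z)
L = 0.0045*199/((1+0.14)*0.167)
L = 0.8955/0.19038

4.7038 m


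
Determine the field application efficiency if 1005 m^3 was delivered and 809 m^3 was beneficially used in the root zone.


Ea = V_root / V_field * 100 = 809 / 1005 * 100 = 80.4975%

80.4975 %


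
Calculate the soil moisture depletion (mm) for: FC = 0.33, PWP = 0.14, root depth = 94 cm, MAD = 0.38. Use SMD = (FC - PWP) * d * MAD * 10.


SMD = (FC - PWP) * d * MAD * 10
SMD = (0.33 - 0.14) * 94 * 0.38 * 10
SMD = 0.1900 * 94 * 0.38 * 10

67.8680 mm


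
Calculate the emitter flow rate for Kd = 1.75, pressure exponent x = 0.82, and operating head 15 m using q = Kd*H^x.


q = Kd * H^x = 1.75 * 15^0.82 = 1.75 * 9.212868

16.1225 L/h


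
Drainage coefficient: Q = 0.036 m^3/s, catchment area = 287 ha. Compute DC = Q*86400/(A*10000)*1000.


DC = Q * 86400 / (A * 10000) * 1000
DC = 0.036 * 86400 / (287 * 10000) * 1000
DC = 3110400.0000 / 2870000

1.0838 mm/day


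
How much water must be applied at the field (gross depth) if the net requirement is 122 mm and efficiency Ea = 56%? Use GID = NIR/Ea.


Ea = 56% = 0.56
GID = NIR / Ea = 122 / 0.56 = 217.8571 mm

217.8571 mm


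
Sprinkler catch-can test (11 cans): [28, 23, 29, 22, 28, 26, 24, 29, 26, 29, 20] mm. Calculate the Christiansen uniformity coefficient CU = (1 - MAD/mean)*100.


mean = 25.818182 mm
MAD = 2.595041 mm
CU = (1 - 2.595041/25.818182)*100

89.9488 %


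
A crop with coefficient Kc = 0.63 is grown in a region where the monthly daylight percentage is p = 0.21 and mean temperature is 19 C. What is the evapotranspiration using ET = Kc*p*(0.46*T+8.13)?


ET = Kc * p * (0.46*T + 8.13)
ET = 0.63 * 0.21 * (0.46*19 + 8.13)
ET = 0.63 * 0.21 * 16.8700

2.2319 mm/day


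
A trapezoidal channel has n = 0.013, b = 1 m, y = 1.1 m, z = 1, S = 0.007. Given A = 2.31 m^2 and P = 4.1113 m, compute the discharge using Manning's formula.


R = A/P = 2.31/4.1113 = 0.561866
Q = (1/0.013) * 2.31 * 0.561866^(2/3) * 0.007^0.5

10.1229 m^3/s


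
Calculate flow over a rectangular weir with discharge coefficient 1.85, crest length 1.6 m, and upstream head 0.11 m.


Q = C * L * H^(3/2) = 1.85 * 1.6 * 0.11^1.5 = 1.85 * 1.6 * 0.036483

0.1080 m^3/s


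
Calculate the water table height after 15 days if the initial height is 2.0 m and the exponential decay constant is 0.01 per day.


m = m0 * exp(-k*t)
m = 2.0 * exp(-0.01 * 15)
m = 2.0 * exp(-0.1500)

1.7214 m


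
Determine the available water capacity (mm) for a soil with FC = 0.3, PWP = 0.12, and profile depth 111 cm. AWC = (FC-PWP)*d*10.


AWC = (FC - PWP) * d * 10
AWC = (0.3 - 0.12) * 111 * 10
AWC = 0.1800 * 111 * 10

199.8000 mm


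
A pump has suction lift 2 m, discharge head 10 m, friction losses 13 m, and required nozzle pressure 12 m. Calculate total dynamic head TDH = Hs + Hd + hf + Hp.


TDH = Hs + Hd + hf + Hp = 2 + 10 + 13 + 12 = 37

37 m


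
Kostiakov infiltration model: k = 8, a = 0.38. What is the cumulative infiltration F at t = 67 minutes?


F = k * t^a = 8 * 67^0.38
F = 8 * 4.942065

39.5365 mm


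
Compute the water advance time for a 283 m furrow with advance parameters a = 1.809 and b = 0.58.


t = (L/a)^(1/b)
t = (283/1.809)^(1/0.58)
t = 156.440022^(1/0.58)

6072.3723 min


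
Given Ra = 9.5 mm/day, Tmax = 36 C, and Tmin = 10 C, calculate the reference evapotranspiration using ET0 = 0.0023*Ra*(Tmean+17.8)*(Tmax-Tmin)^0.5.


Tmean = (Tmax + Tmin)/2 = (36 + 10)/2 = 23.0
ET0 = 0.0023 * 9.5 * (23.0 + 17.8) * sqrt(36 - 10)
ET0 = 0.0023 * 9.5 * 40.8 * 5.099020

4.5457 mm/day


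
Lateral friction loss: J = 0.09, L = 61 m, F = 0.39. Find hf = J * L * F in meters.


hf = J * L * F = 0.09 * 61 * 0.39 = 2.1411 m

2.1411 m


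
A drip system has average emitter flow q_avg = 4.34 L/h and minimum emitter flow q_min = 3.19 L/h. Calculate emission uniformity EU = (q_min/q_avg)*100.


EU = (q_min/q_avg)*100 = (3.19/4.34)*100 = 73.5023%

73.5023 %


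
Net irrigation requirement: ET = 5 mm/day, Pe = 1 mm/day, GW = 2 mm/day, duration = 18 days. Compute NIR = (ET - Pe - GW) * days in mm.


Daily deficit = ET - Pe - GW = 5 - 1 - 2 = 2 mm/day
NIR = 2 * 18 = 36 mm

36.0000 mm


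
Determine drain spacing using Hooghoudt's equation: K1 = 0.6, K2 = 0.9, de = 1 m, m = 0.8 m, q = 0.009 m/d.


S^2 = 8*K2*de*m/q + 4*K1*m^2/q
S^2 = 8*0.9*1*0.8/0.009 + 4*0.6*0.8^2/0.009
S = sqrt(810.6667)

28.4722 m
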